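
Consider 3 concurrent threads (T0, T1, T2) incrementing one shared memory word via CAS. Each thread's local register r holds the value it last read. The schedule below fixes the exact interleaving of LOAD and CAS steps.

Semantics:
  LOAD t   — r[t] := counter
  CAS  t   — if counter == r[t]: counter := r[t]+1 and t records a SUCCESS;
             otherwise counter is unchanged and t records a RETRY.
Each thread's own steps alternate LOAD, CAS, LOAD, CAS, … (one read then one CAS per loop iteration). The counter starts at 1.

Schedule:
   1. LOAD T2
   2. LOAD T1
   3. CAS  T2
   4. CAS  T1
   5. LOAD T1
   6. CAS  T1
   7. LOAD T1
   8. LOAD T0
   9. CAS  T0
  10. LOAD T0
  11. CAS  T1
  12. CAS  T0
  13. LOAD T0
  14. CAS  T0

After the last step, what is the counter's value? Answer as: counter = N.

#1 T2 reads 1
#2 T1 reads 1
#3 T2 CAS(1→2) writes; counter now 2
#4 T1 CAS(1→2) fails; counter now 2
#5 T1 reads 2
#6 T1 CAS(2→3) writes; counter now 3
#7 T1 reads 3
#8 T0 reads 3
#9 T0 CAS(3→4) writes; counter now 4
#10 T0 reads 4
#11 T1 CAS(3→4) fails; counter now 4
#12 T0 CAS(4→5) writes; counter now 5
#13 T0 reads 5
#14 T0 CAS(5→6) writes; counter now 6

counter = 6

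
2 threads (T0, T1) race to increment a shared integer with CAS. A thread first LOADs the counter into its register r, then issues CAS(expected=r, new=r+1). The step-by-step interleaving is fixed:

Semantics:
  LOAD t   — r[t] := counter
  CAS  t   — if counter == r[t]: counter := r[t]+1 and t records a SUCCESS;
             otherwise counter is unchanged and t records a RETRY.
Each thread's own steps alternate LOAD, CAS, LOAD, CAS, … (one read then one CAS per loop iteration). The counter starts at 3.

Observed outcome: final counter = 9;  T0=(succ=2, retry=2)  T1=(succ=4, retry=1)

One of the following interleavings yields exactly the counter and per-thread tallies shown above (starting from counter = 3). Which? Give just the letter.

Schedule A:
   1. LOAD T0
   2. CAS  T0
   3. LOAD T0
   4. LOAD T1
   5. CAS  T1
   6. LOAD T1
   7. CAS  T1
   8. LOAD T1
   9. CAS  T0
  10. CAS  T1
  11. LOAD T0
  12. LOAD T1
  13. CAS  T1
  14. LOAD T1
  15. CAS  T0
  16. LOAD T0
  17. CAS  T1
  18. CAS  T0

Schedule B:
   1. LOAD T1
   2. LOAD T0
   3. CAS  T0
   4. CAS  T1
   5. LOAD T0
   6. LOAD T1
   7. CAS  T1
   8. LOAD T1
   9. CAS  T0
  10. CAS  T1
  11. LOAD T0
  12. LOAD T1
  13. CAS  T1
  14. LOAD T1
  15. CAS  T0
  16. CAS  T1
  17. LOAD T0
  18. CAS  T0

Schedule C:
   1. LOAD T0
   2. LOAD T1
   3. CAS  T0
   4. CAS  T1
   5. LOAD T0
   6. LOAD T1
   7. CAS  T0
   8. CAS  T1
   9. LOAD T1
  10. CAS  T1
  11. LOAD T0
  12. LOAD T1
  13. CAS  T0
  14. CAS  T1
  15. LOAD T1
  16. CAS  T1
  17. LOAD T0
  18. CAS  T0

B

Tracing schedule B:
   1) LOAD T1:  M=3  r_T1=3
   2) LOAD T0:  M=3  r_T0=3
   3) CAS  T0:  M=4  r_T0=3 ✓
   4) CAS  T1:  M=4  r_T1=3 ✗
   5) LOAD T0:  M=4  r_T0=4
   6) LOAD T1:  M=4  r_T1=4
   7) CAS  T1:  M=5  r_T1=4 ✓
   8) LOAD T1:  M=5  r_T1=5
   9) CAS  T0:  M=5  r_T0=4 ✗
  10) CAS  T1:  M=6  r_T1=5 ✓
  11) LOAD T0:  M=6  r_T0=6
  12) LOAD T1:  M=6  r_T1=6
  13) CAS  T1:  M=7  r_T1=6 ✓
  14) LOAD T1:  M=7  r_T1=7
  15) CAS  T0:  M=7  r_T0=6 ✗
  16) CAS  T1:  M=8  r_T1=7 ✓
  17) LOAD T0:  M=8  r_T0=8
  18) CAS  T0:  M=9  r_T0=8 ✓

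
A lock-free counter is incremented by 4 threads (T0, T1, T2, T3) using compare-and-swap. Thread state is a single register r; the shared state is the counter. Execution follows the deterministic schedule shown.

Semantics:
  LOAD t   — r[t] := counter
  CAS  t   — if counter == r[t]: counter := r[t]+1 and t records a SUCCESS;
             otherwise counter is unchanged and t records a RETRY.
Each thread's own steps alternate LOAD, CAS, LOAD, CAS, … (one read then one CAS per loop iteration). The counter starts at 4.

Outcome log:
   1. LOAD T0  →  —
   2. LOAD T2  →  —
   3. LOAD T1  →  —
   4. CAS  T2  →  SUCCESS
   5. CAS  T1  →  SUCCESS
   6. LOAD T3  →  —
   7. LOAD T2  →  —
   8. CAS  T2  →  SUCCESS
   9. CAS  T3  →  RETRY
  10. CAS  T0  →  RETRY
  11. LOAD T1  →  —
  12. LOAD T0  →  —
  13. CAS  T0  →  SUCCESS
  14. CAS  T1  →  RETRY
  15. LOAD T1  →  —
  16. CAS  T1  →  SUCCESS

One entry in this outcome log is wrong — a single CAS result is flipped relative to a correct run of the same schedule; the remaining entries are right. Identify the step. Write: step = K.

Reference trace:
#1 T0 reads 4
#2 T2 reads 4
#3 T1 reads 4
#4 T2 CAS(4→5) writes; counter now 5
#5 T1 CAS(4→5) fails; counter now 5
#6 T3 reads 5
#7 T2 reads 5
#8 T2 CAS(5→6) writes; counter now 6
#9 T3 CAS(5→6) fails; counter now 6
#10 T0 CAS(4→5) fails; counter now 6
#11 T1 reads 6
#12 T0 reads 6
#13 T0 CAS(6→7) writes; counter now 7
#14 T1 CAS(6→7) fails; counter now 7
#15 T1 reads 7
#16 T1 CAS(7→8) writes; counter now 8
Log disagrees first at step 5.

step = 5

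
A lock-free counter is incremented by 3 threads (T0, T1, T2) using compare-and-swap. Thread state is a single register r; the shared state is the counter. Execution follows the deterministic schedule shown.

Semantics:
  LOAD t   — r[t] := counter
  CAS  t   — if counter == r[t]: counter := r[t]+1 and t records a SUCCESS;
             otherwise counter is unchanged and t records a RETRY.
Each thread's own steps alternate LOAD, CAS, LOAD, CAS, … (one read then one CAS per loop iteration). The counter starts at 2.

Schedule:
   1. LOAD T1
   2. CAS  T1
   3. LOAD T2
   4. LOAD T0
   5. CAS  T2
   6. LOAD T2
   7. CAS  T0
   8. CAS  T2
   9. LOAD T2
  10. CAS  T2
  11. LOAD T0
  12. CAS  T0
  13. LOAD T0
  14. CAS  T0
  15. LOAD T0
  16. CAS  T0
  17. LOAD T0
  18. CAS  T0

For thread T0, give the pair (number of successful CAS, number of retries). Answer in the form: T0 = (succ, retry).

T0 = (4, 1)

   1) LOAD T1:  M=2  r_T1=2
   2) CAS  T1:  M=3  r_T1=2 ✓
   3) LOAD T2:  M=3  r_T2=3
   4) LOAD T0:  M=3  r_T0=3
   5) CAS  T2:  M=4  r_T2=3 ✓
   6) LOAD T2:  M=4  r_T2=4
   7) CAS  T0:  M=4  r_T0=3 ✗
   8) CAS  T2:  M=5  r_T2=4 ✓
   9) LOAD T2:  M=5  r_T2=5
  10) CAS  T2:  M=6  r_T2=5 ✓
  11) LOAD T0:  M=6  r_T0=6
  12) CAS  T0:  M=7  r_T0=6 ✓
  13) LOAD T0:  M=7  r_T0=7
  14) CAS  T0:  M=8  r_T0=7 ✓
  15) LOAD T0:  M=8  r_T0=8
  16) CAS  T0:  M=9  r_T0=8 ✓
  17) LOAD T0:  M=9  r_T0=9
  18) CAS  T0:  M=10  r_T0=9 ✓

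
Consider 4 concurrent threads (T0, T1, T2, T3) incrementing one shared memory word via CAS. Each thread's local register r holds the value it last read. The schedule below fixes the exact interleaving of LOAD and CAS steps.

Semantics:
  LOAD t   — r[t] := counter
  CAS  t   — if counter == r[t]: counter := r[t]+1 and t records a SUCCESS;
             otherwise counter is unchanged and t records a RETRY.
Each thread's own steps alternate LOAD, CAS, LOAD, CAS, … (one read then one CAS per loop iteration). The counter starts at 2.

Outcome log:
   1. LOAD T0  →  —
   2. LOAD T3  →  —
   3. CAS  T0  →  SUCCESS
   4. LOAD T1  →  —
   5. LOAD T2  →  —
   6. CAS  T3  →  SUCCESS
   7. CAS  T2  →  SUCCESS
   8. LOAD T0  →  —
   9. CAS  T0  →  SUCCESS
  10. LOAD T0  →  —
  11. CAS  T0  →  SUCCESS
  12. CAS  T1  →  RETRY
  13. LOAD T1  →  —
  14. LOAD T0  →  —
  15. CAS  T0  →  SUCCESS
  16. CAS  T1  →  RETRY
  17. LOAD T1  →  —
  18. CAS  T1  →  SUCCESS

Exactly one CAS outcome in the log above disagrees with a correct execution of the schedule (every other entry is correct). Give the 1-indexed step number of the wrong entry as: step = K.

step = 6

Reference trace:
   1) LOAD T0:  M=2  r_T0=2
   2) LOAD T3:  M=2  r_T3=2
   3) CAS  T0:  M=3  r_T0=2 ✓
   4) LOAD T1:  M=3  r_T1=3
   5) LOAD T2:  M=3  r_T2=3
   6) CAS  T3:  M=3  r_T3=2 ✗
   7) CAS  T2:  M=4  r_T2=3 ✓
   8) LOAD T0:  M=4  r_T0=4
   9) CAS  T0:  M=5  r_T0=4 ✓
  10) LOAD T0:  M=5  r_T0=5
  11) CAS  T0:  M=6  r_T0=5 ✓
  12) CAS  T1:  M=6  r_T1=3 ✗
  13) LOAD T1:  M=6  r_T1=6
  14) LOAD T0:  M=6  r_T0=6
  15) CAS  T0:  M=7  r_T0=6 ✓
  16) CAS  T1:  M=7  r_T1=6 ✗
  17) LOAD T1:  M=7  r_T1=7
  18) CAS  T1:  M=8  r_T1=7 ✓
Mismatch at 6.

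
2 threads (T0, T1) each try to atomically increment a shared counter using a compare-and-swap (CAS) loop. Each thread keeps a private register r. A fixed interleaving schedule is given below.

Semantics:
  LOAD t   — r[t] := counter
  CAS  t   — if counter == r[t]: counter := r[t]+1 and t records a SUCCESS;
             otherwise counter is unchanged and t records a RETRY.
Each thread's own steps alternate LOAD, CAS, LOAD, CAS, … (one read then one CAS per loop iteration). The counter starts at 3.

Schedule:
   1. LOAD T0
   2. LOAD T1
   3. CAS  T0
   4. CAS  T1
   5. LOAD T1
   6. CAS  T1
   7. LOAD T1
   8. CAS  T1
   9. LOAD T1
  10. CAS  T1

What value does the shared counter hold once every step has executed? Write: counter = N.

counter = 7

T0 LOAD — after: cnt=3, r=3 — load
T1 LOAD — after: cnt=3, r=3 — load
T0 CAS — after: cnt=4, r=3 — ok
T1 CAS — after: cnt=4, r=3 — retry
T1 LOAD — after: cnt=4, r=4 — load
T1 CAS — after: cnt=5, r=4 — ok
T1 LOAD — after: cnt=5, r=5 — load
T1 CAS — after: cnt=6, r=5 — ok
T1 LOAD — after: cnt=6, r=6 — load
T1 CAS — after: cnt=7, r=6 — ok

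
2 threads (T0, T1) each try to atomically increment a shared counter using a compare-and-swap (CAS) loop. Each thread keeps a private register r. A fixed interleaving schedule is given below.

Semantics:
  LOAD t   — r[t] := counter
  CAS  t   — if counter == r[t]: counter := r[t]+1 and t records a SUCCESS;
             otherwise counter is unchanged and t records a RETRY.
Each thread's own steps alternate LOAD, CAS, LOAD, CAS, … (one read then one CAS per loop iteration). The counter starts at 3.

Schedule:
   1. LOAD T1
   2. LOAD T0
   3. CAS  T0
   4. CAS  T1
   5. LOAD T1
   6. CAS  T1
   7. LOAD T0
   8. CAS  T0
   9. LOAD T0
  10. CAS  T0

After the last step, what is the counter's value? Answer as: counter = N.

T1 LOAD — after: cnt=3, r=3 — load
T0 LOAD — after: cnt=3, r=3 — load
T0 CAS — after: cnt=4, r=3 — ok
T1 CAS — after: cnt=4, r=3 — retry
T1 LOAD — after: cnt=4, r=4 — load
T1 CAS — after: cnt=5, r=4 — ok
T0 LOAD — after: cnt=5, r=5 — load
T0 CAS — after: cnt=6, r=5 — ok
T0 LOAD — after: cnt=6, r=6 — load
T0 CAS — after: cnt=7, r=6 — ok

counter = 7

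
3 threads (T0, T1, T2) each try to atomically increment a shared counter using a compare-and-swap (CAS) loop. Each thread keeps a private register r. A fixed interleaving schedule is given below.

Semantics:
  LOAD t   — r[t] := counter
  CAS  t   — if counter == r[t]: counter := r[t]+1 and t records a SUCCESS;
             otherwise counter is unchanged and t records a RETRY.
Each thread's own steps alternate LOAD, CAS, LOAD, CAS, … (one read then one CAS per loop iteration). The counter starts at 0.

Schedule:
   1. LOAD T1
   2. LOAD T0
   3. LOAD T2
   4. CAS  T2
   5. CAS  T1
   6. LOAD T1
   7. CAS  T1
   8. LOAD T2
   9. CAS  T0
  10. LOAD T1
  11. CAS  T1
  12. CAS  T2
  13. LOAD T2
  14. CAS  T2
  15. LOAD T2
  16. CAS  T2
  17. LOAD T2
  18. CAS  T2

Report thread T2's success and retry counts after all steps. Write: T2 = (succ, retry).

T2 = (4, 1)

   1) LOAD T1:  M=0  r_T1=0
   2) LOAD T0:  M=0  r_T0=0
   3) LOAD T2:  M=0  r_T2=0
   4) CAS  T2:  M=1  r_T2=0 ✓
   5) CAS  T1:  M=1  r_T1=0 ✗
   6) LOAD T1:  M=1  r_T1=1
   7) CAS  T1:  M=2  r_T1=1 ✓
   8) LOAD T2:  M=2  r_T2=2
   9) CAS  T0:  M=2  r_T0=0 ✗
  10) LOAD T1:  M=2  r_T1=2
  11) CAS  T1:  M=3  r_T1=2 ✓
  12) CAS  T2:  M=3  r_T2=2 ✗
  13) LOAD T2:  M=3  r_T2=3
  14) CAS  T2:  M=4  r_T2=3 ✓
  15) LOAD T2:  M=4  r_T2=4
  16) CAS  T2:  M=5  r_T2=4 ✓
  17) LOAD T2:  M=5  r_T2=5
  18) CAS  T2:  M=6  r_T2=5 ✓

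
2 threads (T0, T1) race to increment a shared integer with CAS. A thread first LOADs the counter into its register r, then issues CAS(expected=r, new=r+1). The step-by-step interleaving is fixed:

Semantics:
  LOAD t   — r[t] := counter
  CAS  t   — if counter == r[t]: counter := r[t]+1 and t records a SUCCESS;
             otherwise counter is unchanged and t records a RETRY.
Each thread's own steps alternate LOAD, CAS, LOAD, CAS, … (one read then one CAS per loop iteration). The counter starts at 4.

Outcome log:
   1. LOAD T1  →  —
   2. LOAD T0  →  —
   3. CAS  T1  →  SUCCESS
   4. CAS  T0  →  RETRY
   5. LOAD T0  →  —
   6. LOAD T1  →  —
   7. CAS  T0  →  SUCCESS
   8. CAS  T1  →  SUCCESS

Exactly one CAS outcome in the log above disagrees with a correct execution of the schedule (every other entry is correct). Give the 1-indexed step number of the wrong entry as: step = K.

step = 8

Correct run:
1. LOAD T1 → mem=4 r[T1]=4 [LOAD]
2. LOAD T0 → mem=4 r[T0]=4 [LOAD]
3. CAS T1 → mem=5 r[T1]=4 [OK]
4. CAS T0 → mem=5 r[T0]=4 [RETRY]
5. LOAD T0 → mem=5 r[T0]=5 [LOAD]
6. LOAD T1 → mem=5 r[T1]=5 [LOAD]
7. CAS T0 → mem=6 r[T0]=5 [OK]
8. CAS T1 → mem=6 r[T1]=5 [RETRY]
Flip is step 8.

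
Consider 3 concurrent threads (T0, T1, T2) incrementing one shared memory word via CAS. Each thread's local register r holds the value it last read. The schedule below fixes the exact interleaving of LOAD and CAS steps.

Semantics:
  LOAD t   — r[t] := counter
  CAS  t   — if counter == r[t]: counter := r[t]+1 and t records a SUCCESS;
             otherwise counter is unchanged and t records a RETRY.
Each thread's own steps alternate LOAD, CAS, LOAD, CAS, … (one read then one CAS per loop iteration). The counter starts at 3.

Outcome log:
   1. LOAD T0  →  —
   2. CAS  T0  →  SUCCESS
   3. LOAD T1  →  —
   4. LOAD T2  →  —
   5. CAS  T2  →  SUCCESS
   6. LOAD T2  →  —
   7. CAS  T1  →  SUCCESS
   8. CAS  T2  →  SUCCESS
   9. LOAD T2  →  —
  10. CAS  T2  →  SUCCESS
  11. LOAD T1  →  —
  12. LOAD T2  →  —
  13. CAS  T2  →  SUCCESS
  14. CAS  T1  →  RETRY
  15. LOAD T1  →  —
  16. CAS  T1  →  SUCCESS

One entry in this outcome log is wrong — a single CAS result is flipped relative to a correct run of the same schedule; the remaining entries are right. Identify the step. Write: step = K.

Correct run:
step 1: T0 LOAD ⇒ load; ctr=3 reg=3
step 2: T0 CAS ⇒ ok; ctr=4 reg=3
step 3: T1 LOAD ⇒ load; ctr=4 reg=4
step 4: T2 LOAD ⇒ load; ctr=4 reg=4
step 5: T2 CAS ⇒ ok; ctr=5 reg=4
step 6: T2 LOAD ⇒ load; ctr=5 reg=5
step 7: T1 CAS ⇒ retry; ctr=5 reg=4
step 8: T2 CAS ⇒ ok; ctr=6 reg=5
step 9: T2 LOAD ⇒ load; ctr=6 reg=6
step 10: T2 CAS ⇒ ok; ctr=7 reg=6
step 11: T1 LOAD ⇒ load; ctr=7 reg=7
step 12: T2 LOAD ⇒ load; ctr=7 reg=7
step 13: T2 CAS ⇒ ok; ctr=8 reg=7
step 14: T1 CAS ⇒ retry; ctr=8 reg=7
step 15: T1 LOAD ⇒ load; ctr=8 reg=8
step 16: T1 CAS ⇒ ok; ctr=9 reg=8
Log disagrees first at step 7.

step = 7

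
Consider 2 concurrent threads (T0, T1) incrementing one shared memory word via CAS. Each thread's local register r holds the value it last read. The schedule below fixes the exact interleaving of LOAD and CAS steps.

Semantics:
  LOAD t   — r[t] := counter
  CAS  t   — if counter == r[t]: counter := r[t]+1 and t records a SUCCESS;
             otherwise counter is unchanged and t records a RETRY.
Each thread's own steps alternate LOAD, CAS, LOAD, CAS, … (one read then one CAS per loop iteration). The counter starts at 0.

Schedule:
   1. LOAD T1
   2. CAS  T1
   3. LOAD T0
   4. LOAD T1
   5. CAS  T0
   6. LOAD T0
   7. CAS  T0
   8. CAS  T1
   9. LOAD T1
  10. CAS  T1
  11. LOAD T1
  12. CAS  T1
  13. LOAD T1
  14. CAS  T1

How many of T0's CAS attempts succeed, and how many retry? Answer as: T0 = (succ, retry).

T0 = (2, 0)

   1) LOAD T1:  M=0  r_T1=0
   2) CAS  T1:  M=1  r_T1=0 ✓
   3) LOAD T0:  M=1  r_T0=1
   4) LOAD T1:  M=1  r_T1=1
   5) CAS  T0:  M=2  r_T0=1 ✓
   6) LOAD T0:  M=2  r_T0=2
   7) CAS  T0:  M=3  r_T0=2 ✓
   8) CAS  T1:  M=3  r_T1=1 ✗
   9) LOAD T1:  M=3  r_T1=3
  10) CAS  T1:  M=4  r_T1=3 ✓
  11) LOAD T1:  M=4  r_T1=4
  12) CAS  T1:  M=5  r_T1=4 ✓
  13) LOAD T1:  M=5  r_T1=5
  14) CAS  T1:  M=6  r_T1=5 ✓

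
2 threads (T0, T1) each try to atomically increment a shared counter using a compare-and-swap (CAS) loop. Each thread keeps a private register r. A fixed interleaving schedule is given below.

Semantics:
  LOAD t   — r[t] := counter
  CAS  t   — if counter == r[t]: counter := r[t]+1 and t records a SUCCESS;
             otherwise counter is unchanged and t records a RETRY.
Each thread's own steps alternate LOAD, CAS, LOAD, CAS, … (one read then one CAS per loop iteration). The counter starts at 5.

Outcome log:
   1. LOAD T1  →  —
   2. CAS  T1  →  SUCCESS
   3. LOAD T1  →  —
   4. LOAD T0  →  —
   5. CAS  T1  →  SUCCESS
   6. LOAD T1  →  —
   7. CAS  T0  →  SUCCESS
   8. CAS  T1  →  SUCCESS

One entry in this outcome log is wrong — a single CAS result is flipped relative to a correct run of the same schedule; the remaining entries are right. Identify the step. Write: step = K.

step = 7

Correct run:
   1) LOAD T1:  M=5  r_T1=5
   2) CAS  T1:  M=6  r_T1=5 ✓
   3) LOAD T1:  M=6  r_T1=6
   4) LOAD T0:  M=6  r_T0=6
   5) CAS  T1:  M=7  r_T1=6 ✓
   6) LOAD T1:  M=7  r_T1=7
   7) CAS  T0:  M=7  r_T0=6 ✗
   8) CAS  T1:  M=8  r_T1=7 ✓
Log disagrees first at step 7.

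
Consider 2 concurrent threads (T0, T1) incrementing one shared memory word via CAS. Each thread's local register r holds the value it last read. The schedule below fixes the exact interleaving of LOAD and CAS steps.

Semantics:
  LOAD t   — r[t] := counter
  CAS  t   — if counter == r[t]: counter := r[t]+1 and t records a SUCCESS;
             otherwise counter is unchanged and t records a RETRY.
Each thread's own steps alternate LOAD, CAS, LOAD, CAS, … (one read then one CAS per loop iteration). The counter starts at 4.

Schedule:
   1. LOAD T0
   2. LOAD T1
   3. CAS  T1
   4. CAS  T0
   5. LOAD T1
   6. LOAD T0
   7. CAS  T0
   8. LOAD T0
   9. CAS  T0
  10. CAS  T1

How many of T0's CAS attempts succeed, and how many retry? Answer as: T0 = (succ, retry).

step 1: T0 LOAD ⇒ load; ctr=4 reg=4
step 2: T1 LOAD ⇒ load; ctr=4 reg=4
step 3: T1 CAS ⇒ ok; ctr=5 reg=4
step 4: T0 CAS ⇒ retry; ctr=5 reg=4
step 5: T1 LOAD ⇒ load; ctr=5 reg=5
step 6: T0 LOAD ⇒ load; ctr=5 reg=5
step 7: T0 CAS ⇒ ok; ctr=6 reg=5
step 8: T0 LOAD ⇒ load; ctr=6 reg=6
step 9: T0 CAS ⇒ ok; ctr=7 reg=6
step 10: T1 CAS ⇒ retry; ctr=7 reg=5

T0 = (2, 1)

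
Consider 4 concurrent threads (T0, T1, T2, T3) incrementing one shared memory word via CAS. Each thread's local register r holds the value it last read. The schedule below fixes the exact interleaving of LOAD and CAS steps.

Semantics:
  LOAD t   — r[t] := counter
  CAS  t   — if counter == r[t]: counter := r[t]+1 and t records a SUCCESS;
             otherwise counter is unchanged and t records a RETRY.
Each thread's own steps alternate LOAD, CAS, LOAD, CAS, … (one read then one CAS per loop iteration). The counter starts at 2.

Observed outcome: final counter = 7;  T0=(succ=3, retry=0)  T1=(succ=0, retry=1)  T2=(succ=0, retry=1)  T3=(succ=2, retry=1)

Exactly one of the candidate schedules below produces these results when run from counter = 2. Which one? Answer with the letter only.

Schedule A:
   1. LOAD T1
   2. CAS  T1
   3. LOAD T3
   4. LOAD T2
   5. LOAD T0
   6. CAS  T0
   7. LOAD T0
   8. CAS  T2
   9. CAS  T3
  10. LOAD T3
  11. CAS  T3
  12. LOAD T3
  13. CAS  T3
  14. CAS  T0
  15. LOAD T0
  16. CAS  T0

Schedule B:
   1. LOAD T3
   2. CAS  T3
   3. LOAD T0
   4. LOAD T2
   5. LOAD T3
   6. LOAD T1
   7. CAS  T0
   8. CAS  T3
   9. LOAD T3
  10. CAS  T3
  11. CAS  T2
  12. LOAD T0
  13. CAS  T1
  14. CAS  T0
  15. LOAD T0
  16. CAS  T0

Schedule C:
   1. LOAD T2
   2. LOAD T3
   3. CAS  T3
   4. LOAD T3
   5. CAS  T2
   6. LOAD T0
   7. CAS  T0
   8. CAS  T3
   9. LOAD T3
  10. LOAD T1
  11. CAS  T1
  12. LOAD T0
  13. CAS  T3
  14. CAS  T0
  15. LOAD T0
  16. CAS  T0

Run B:
1. LOAD T3 → mem=2 r[T3]=2 [LOAD]
2. CAS T3 → mem=3 r[T3]=2 [OK]
3. LOAD T0 → mem=3 r[T0]=3 [LOAD]
4. LOAD T2 → mem=3 r[T2]=3 [LOAD]
5. LOAD T3 → mem=3 r[T3]=3 [LOAD]
6. LOAD T1 → mem=3 r[T1]=3 [LOAD]
7. CAS T0 → mem=4 r[T0]=3 [OK]
8. CAS T3 → mem=4 r[T3]=3 [RETRY]
9. LOAD T3 → mem=4 r[T3]=4 [LOAD]
10. CAS T3 → mem=5 r[T3]=4 [OK]
11. CAS T2 → mem=5 r[T2]=3 [RETRY]
12. LOAD T0 → mem=5 r[T0]=5 [LOAD]
13. CAS T1 → mem=5 r[T1]=3 [RETRY]
14. CAS T0 → mem=6 r[T0]=5 [OK]
15. LOAD T0 → mem=6 r[T0]=6 [LOAD]
16. CAS T0 → mem=7 r[T0]=6 [OK]

B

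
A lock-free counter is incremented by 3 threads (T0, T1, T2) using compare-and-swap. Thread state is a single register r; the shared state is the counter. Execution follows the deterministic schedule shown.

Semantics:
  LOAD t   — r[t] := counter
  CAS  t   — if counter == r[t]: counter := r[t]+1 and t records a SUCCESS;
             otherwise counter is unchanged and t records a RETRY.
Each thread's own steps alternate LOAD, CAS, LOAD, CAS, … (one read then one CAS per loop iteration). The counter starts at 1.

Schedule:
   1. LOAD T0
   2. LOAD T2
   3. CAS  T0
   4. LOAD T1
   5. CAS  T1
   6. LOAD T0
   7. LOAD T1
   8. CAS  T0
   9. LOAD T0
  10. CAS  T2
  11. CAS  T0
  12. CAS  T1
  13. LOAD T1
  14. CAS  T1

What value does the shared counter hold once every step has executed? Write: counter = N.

[1] T0.load  rd  (counter 1, T0.r 1)
[2] T2.load  rd  (counter 1, T2.r 1)
[3] T0.cas  hit  (counter 2, T0.r 1)
[4] T1.load  rd  (counter 2, T1.r 2)
[5] T1.cas  hit  (counter 3, T1.r 2)
[6] T0.load  rd  (counter 3, T0.r 3)
[7] T1.load  rd  (counter 3, T1.r 3)
[8] T0.cas  hit  (counter 4, T0.r 3)
[9] T0.load  rd  (counter 4, T0.r 4)
[10] T2.cas  miss  (counter 4, T2.r 1)
[11] T0.cas  hit  (counter 5, T0.r 4)
[12] T1.cas  miss  (counter 5, T1.r 3)
[13] T1.load  rd  (counter 5, T1.r 5)
[14] T1.cas  hit  (counter 6, T1.r 5)

counter = 6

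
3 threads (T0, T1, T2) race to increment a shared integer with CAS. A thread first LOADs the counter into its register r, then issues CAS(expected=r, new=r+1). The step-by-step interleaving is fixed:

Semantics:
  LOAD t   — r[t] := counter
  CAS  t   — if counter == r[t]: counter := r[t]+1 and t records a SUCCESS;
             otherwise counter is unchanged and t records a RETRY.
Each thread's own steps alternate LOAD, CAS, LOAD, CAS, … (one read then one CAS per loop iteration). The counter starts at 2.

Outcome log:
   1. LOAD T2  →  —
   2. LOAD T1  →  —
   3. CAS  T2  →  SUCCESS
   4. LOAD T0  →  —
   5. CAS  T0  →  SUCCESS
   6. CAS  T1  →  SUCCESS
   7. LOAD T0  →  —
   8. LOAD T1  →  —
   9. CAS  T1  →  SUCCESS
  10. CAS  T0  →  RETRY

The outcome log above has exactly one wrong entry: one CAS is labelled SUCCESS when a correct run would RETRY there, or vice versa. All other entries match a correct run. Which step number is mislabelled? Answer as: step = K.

step = 6

Re-executing:
[1] T2.load  rd  (counter 2, T2.r 2)
[2] T1.load  rd  (counter 2, T1.r 2)
[3] T2.cas  hit  (counter 3, T2.r 2)
[4] T0.load  rd  (counter 3, T0.r 3)
[5] T0.cas  hit  (counter 4, T0.r 3)
[6] T1.cas  miss  (counter 4, T1.r 2)
[7] T0.load  rd  (counter 4, T0.r 4)
[8] T1.load  rd  (counter 4, T1.r 4)
[9] T1.cas  hit  (counter 5, T1.r 4)
[10] T0.cas  miss  (counter 5, T0.r 4)
Mismatch at 6.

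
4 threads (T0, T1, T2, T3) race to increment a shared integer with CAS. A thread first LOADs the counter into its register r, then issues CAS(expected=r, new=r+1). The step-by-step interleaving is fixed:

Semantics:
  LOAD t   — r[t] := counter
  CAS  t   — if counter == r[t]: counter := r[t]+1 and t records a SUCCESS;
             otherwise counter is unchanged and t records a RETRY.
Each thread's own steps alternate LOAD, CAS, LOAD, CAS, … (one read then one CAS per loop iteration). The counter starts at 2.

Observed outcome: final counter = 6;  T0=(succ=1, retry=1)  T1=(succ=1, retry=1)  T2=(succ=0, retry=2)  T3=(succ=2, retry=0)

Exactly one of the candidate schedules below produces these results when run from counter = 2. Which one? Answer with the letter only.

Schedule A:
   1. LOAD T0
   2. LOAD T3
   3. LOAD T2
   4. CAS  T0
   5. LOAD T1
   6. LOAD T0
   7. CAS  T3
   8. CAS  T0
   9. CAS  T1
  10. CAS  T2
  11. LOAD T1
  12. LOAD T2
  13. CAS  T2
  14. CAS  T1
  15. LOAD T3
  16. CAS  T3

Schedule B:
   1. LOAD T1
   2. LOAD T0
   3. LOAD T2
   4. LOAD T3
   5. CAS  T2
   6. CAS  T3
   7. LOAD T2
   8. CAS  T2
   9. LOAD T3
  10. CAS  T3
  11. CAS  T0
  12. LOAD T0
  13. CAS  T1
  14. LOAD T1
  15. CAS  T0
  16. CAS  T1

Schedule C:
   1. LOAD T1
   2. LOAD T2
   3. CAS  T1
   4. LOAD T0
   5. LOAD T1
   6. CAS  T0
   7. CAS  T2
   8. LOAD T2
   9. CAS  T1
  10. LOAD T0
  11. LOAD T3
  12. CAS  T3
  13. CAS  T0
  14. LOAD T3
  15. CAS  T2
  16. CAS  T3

Simulating candidate C:
1. LOAD T1 → mem=2 r[T1]=2 [LOAD]
2. LOAD T2 → mem=2 r[T2]=2 [LOAD]
3. CAS T1 → mem=3 r[T1]=2 [OK]
4. LOAD T0 → mem=3 r[T0]=3 [LOAD]
5. LOAD T1 → mem=3 r[T1]=3 [LOAD]
6. CAS T0 → mem=4 r[T0]=3 [OK]
7. CAS T2 → mem=4 r[T2]=2 [RETRY]
8. LOAD T2 → mem=4 r[T2]=4 [LOAD]
9. CAS T1 → mem=4 r[T1]=3 [RETRY]
10. LOAD T0 → mem=4 r[T0]=4 [LOAD]
11. LOAD T3 → mem=4 r[T3]=4 [LOAD]
12. CAS T3 → mem=5 r[T3]=4 [OK]
13. CAS T0 → mem=5 r[T0]=4 [RETRY]
14. LOAD T3 → mem=5 r[T3]=5 [LOAD]
15. CAS T2 → mem=5 r[T2]=4 [RETRY]
16. CAS T3 → mem=6 r[T3]=5 [OK]

C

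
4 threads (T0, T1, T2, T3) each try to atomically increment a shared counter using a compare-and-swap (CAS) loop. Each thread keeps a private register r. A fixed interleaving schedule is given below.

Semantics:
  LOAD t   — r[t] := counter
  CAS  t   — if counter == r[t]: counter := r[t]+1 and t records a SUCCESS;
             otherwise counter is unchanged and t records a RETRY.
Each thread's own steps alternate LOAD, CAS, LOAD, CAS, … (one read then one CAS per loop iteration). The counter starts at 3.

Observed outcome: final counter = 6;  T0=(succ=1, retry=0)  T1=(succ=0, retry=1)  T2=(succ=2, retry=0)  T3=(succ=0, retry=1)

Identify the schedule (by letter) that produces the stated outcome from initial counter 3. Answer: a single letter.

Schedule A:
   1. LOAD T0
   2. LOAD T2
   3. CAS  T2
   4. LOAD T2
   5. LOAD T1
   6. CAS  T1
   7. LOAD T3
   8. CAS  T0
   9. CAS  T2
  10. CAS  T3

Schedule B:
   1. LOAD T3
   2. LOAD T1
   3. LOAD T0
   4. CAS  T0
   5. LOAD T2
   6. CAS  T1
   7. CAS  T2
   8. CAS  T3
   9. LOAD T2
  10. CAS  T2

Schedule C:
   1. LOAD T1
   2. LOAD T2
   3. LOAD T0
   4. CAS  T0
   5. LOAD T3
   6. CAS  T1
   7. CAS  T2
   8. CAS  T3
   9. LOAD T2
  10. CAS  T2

B

Run B:
T3 LOAD — after: cnt=3, r=3 — load
T1 LOAD — after: cnt=3, r=3 — load
T0 LOAD — after: cnt=3, r=3 — load
T0 CAS — after: cnt=4, r=3 — ok
T2 LOAD — after: cnt=4, r=4 — load
T1 CAS — after: cnt=4, r=3 — retry
T2 CAS — after: cnt=5, r=4 — ok
T3 CAS — after: cnt=5, r=3 — retry
T2 LOAD — after: cnt=5, r=5 — load
T2 CAS — after: cnt=6, r=5 — ok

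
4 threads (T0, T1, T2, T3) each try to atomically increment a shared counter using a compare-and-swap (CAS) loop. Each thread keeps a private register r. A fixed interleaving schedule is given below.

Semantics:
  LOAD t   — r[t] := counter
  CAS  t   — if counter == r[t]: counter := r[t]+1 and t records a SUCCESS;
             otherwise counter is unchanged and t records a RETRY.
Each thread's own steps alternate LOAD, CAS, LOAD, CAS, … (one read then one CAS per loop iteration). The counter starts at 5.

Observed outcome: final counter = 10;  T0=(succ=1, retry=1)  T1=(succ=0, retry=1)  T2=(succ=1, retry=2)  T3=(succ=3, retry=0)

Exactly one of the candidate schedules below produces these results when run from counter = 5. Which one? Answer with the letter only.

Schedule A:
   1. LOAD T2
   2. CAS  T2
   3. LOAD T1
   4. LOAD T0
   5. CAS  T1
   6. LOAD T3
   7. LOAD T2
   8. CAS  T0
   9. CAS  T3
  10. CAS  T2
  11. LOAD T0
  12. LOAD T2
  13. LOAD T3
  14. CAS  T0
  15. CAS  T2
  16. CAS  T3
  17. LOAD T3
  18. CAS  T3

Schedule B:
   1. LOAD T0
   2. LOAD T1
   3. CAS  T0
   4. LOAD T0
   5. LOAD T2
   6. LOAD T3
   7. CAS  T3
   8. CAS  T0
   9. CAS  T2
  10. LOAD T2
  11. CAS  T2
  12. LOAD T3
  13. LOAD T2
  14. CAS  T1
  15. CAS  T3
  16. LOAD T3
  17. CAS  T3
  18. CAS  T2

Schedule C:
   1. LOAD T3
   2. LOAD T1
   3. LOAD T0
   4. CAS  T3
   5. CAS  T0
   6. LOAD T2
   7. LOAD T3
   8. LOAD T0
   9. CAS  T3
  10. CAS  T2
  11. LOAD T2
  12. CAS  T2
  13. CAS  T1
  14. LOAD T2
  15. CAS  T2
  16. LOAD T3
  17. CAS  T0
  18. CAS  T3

Simulating candidate B:
[1] T0.load  rd  (counter 5, T0.r 5)
[2] T1.load  rd  (counter 5, T1.r 5)
[3] T0.cas  hit  (counter 6, T0.r 5)
[4] T0.load  rd  (counter 6, T0.r 6)
[5] T2.load  rd  (counter 6, T2.r 6)
[6] T3.load  rd  (counter 6, T3.r 6)
[7] T3.cas  hit  (counter 7, T3.r 6)
[8] T0.cas  miss  (counter 7, T0.r 6)
[9] T2.cas  miss  (counter 7, T2.r 6)
[10] T2.load  rd  (counter 7, T2.r 7)
[11] T2.cas  hit  (counter 8, T2.r 7)
[12] T3.load  rd  (counter 8, T3.r 8)
[13] T2.load  rd  (counter 8, T2.r 8)
[14] T1.cas  miss  (counter 8, T1.r 5)
[15] T3.cas  hit  (counter 9, T3.r 8)
[16] T3.load  rd  (counter 9, T3.r 9)
[17] T3.cas  hit  (counter 10, T3.r 9)
[18] T2.cas  miss  (counter 10, T2.r 8)

B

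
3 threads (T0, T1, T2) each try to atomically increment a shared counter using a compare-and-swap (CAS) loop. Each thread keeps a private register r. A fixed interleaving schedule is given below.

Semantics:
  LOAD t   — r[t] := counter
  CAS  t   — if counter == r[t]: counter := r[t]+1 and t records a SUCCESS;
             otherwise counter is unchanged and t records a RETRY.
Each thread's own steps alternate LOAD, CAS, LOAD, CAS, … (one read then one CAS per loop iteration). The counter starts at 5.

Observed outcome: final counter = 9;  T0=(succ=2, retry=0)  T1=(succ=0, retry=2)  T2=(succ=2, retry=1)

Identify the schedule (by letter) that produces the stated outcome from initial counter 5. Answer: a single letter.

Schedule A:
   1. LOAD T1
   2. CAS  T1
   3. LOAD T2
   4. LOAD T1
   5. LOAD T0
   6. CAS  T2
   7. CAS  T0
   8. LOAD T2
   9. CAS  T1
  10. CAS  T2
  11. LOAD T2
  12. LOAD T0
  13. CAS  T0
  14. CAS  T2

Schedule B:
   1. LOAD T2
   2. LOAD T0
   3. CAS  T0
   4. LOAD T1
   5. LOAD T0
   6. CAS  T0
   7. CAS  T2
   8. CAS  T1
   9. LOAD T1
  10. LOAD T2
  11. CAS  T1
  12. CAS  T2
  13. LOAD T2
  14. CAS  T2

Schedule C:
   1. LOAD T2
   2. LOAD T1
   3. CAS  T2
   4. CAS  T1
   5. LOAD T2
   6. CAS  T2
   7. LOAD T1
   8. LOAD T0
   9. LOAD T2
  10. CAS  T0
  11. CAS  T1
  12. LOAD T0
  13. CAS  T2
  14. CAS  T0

Tracing schedule C:
   1) LOAD T2:  M=5  r_T2=5
   2) LOAD T1:  M=5  r_T1=5
   3) CAS  T2:  M=6  r_T2=5 ✓
   4) CAS  T1:  M=6  r_T1=5 ✗
   5) LOAD T2:  M=6  r_T2=6
   6) CAS  T2:  M=7  r_T2=6 ✓
   7) LOAD T1:  M=7  r_T1=7
   8) LOAD T0:  M=7  r_T0=7
   9) LOAD T2:  M=7  r_T2=7
  10) CAS  T0:  M=8  r_T0=7 ✓
  11) CAS  T1:  M=8  r_T1=7 ✗
  12) LOAD T0:  M=8  r_T0=8
  13) CAS  T2:  M=8  r_T2=7 ✗
  14) CAS  T0:  M=9  r_T0=8 ✓

C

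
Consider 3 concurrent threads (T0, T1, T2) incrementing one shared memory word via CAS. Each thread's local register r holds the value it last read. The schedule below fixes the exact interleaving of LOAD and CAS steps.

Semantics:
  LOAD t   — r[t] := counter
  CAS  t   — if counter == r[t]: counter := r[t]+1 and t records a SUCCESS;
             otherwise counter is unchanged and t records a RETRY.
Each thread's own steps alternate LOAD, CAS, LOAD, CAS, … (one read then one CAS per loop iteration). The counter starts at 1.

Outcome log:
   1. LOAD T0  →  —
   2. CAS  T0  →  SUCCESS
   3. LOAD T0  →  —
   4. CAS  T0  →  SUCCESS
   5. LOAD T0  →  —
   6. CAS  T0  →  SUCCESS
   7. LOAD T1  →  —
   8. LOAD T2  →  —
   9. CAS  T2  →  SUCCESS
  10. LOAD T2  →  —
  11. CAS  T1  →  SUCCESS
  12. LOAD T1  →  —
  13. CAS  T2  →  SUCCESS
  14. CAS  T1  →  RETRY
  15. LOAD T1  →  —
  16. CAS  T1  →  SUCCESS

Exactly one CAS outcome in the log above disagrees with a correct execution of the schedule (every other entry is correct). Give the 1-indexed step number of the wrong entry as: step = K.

step = 11

Reference trace:
   1) LOAD T0:  M=1  r_T0=1
   2) CAS  T0:  M=2  r_T0=1 ✓
   3) LOAD T0:  M=2  r_T0=2
   4) CAS  T0:  M=3  r_T0=2 ✓
   5) LOAD T0:  M=3  r_T0=3
   6) CAS  T0:  M=4  r_T0=3 ✓
   7) LOAD T1:  M=4  r_T1=4
   8) LOAD T2:  M=4  r_T2=4
   9) CAS  T2:  M=5  r_T2=4 ✓
  10) LOAD T2:  M=5  r_T2=5
  11) CAS  T1:  M=5  r_T1=4 ✗
  12) LOAD T1:  M=5  r_T1=5
  13) CAS  T2:  M=6  r_T2=5 ✓
  14) CAS  T1:  M=6  r_T1=5 ✗
  15) LOAD T1:  M=6  r_T1=6
  16) CAS  T1:  M=7  r_T1=6 ✓
Log disagrees first at step 11.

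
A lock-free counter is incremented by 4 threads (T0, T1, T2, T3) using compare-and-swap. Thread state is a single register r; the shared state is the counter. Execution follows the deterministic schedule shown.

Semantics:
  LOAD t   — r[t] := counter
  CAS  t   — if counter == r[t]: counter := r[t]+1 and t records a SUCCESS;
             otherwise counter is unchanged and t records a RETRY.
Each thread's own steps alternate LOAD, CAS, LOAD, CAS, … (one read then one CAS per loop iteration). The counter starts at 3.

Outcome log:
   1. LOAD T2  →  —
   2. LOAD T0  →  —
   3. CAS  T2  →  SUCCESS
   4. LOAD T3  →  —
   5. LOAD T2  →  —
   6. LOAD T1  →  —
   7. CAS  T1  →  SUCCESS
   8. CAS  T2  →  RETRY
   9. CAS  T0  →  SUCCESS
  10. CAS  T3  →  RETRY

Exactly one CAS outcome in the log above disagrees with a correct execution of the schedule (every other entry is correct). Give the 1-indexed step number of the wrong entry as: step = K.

step = 9

Correct run:
   1) LOAD T2:  M=3  r_T2=3
   2) LOAD T0:  M=3  r_T0=3
   3) CAS  T2:  M=4  r_T2=3 ✓
   4) LOAD T3:  M=4  r_T3=4
   5) LOAD T2:  M=4  r_T2=4
   6) LOAD T1:  M=4  r_T1=4
   7) CAS  T1:  M=5  r_T1=4 ✓
   8) CAS  T2:  M=5  r_T2=4 ✗
   9) CAS  T0:  M=5  r_T0=3 ✗
  10) CAS  T3:  M=5  r_T3=4 ✗
Flip is step 9.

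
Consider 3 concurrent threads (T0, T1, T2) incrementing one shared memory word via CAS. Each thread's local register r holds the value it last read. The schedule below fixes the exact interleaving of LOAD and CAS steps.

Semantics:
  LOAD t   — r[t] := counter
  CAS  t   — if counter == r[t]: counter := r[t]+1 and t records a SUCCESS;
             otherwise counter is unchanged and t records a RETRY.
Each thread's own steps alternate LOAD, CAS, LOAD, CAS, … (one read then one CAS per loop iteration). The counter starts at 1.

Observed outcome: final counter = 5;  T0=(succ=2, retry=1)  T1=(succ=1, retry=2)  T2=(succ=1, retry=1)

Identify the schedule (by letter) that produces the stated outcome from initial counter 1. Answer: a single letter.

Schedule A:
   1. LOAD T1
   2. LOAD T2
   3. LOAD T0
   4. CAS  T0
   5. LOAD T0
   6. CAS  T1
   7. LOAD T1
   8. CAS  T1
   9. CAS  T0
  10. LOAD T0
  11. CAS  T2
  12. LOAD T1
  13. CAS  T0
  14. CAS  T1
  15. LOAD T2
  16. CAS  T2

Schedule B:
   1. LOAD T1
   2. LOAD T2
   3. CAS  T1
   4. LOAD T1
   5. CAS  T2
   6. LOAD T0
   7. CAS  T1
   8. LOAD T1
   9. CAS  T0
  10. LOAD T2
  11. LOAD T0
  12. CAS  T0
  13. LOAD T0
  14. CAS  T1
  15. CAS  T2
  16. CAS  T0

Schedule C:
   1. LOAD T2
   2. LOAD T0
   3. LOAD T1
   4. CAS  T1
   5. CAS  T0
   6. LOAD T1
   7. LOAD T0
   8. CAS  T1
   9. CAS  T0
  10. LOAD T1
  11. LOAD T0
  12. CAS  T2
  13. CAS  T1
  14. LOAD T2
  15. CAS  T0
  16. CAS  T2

Run A:
T1 LOAD — after: cnt=1, r=1 — load
T2 LOAD — after: cnt=1, r=1 — load
T0 LOAD — after: cnt=1, r=1 — load
T0 CAS — after: cnt=2, r=1 — ok
T0 LOAD — after: cnt=2, r=2 — load
T1 CAS — after: cnt=2, r=1 — retry
T1 LOAD — after: cnt=2, r=2 — load
T1 CAS — after: cnt=3, r=2 — ok
T0 CAS — after: cnt=3, r=2 — retry
T0 LOAD — after: cnt=3, r=3 — load
T2 CAS — after: cnt=3, r=1 — retry
T1 LOAD — after: cnt=3, r=3 — load
T0 CAS — after: cnt=4, r=3 — ok
T1 CAS — after: cnt=4, r=3 — retry
T2 LOAD — after: cnt=4, r=4 — load
T2 CAS — after: cnt=5, r=4 — ok

A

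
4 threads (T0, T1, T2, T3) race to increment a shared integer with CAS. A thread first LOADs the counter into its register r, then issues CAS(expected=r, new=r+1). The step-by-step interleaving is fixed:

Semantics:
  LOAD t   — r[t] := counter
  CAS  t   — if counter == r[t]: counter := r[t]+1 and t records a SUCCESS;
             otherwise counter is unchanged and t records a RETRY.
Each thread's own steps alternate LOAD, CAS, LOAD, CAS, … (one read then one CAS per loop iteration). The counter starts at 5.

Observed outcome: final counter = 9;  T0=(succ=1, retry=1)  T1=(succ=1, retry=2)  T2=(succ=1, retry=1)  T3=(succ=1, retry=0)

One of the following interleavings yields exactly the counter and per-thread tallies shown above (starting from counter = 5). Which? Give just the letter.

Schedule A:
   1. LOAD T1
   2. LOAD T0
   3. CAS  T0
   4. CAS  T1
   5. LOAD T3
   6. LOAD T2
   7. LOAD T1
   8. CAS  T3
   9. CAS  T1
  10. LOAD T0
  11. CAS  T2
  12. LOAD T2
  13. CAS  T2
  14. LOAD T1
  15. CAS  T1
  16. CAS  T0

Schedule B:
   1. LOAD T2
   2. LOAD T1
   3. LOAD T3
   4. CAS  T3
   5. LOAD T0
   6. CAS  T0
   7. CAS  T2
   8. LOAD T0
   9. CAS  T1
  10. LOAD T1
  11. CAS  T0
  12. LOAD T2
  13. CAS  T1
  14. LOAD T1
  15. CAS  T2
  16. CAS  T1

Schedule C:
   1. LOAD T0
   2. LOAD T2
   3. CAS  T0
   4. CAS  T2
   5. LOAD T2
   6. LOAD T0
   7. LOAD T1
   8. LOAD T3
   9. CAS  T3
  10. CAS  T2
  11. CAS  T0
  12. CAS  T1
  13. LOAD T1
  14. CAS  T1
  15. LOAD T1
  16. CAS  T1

A

Tracing schedule A:
1. LOAD T1 → mem=5 r[T1]=5 [LOAD]
2. LOAD T0 → mem=5 r[T0]=5 [LOAD]
3. CAS T0 → mem=6 r[T0]=5 [OK]
4. CAS T1 → mem=6 r[T1]=5 [RETRY]
5. LOAD T3 → mem=6 r[T3]=6 [LOAD]
6. LOAD T2 → mem=6 r[T2]=6 [LOAD]
7. LOAD T1 → mem=6 r[T1]=6 [LOAD]
8. CAS T3 → mem=7 r[T3]=6 [OK]
9. CAS T1 → mem=7 r[T1]=6 [RETRY]
10. LOAD T0 → mem=7 r[T0]=7 [LOAD]
11. CAS T2 → mem=7 r[T2]=6 [RETRY]
12. LOAD T2 → mem=7 r[T2]=7 [LOAD]
13. CAS T2 → mem=8 r[T2]=7 [OK]
14. LOAD T1 → mem=8 r[T1]=8 [LOAD]
15. CAS T1 → mem=9 r[T1]=8 [OK]
16. CAS T0 → mem=9 r[T0]=7 [RETRY]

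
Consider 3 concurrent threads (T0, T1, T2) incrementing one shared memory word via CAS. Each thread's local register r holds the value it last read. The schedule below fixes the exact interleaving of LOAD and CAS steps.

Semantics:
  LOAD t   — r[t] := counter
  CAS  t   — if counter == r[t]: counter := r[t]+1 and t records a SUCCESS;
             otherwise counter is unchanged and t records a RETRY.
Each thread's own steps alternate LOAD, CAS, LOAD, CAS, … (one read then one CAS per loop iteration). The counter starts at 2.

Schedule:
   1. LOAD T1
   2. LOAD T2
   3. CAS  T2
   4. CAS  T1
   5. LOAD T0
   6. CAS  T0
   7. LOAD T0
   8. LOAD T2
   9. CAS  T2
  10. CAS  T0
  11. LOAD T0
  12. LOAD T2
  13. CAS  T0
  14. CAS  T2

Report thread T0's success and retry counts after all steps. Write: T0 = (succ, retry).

1. LOAD T1 → mem=2 r[T1]=2 [LOAD]
2. LOAD T2 → mem=2 r[T2]=2 [LOAD]
3. CAS T2 → mem=3 r[T2]=2 [OK]
4. CAS T1 → mem=3 r[T1]=2 [RETRY]
5. LOAD T0 → mem=3 r[T0]=3 [LOAD]
6. CAS T0 → mem=4 r[T0]=3 [OK]
7. LOAD T0 → mem=4 r[T0]=4 [LOAD]
8. LOAD T2 → mem=4 r[T2]=4 [LOAD]
9. CAS T2 → mem=5 r[T2]=4 [OK]
10. CAS T0 → mem=5 r[T0]=4 [RETRY]
11. LOAD T0 → mem=5 r[T0]=5 [LOAD]
12. LOAD T2 → mem=5 r[T2]=5 [LOAD]
13. CAS T0 → mem=6 r[T0]=5 [OK]
14. CAS T2 → mem=6 r[T2]=5 [RETRY]

T0 = (2, 1)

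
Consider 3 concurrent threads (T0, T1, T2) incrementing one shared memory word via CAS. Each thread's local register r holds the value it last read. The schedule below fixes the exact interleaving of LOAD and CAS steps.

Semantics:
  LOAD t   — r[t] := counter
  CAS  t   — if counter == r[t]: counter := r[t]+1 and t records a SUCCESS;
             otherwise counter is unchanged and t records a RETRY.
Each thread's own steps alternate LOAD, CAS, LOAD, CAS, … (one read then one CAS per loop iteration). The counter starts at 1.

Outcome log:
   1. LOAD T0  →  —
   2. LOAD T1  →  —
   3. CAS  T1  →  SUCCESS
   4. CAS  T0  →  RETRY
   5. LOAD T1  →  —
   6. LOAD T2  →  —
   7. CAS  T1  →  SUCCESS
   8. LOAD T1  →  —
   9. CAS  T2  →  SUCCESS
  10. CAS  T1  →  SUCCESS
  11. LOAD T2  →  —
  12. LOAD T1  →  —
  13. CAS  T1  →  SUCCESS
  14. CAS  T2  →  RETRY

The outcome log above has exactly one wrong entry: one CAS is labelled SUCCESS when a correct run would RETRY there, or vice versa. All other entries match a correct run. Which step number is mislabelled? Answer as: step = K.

step = 9

Correct run:
step 1: T0 LOAD ⇒ load; ctr=1 reg=1
step 2: T1 LOAD ⇒ load; ctr=1 reg=1
step 3: T1 CAS ⇒ ok; ctr=2 reg=1
step 4: T0 CAS ⇒ retry; ctr=2 reg=1
step 5: T1 LOAD ⇒ load; ctr=2 reg=2
step 6: T2 LOAD ⇒ load; ctr=2 reg=2
step 7: T1 CAS ⇒ ok; ctr=3 reg=2
step 8: T1 LOAD ⇒ load; ctr=3 reg=3
step 9: T2 CAS ⇒ retry; ctr=3 reg=2
step 10: T1 CAS ⇒ ok; ctr=4 reg=3
step 11: T2 LOAD ⇒ load; ctr=4 reg=4
step 12: T1 LOAD ⇒ load; ctr=4 reg=4
step 13: T1 CAS ⇒ ok; ctr=5 reg=4
step 14: T2 CAS ⇒ retry; ctr=5 reg=4
Log disagrees first at step 9.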